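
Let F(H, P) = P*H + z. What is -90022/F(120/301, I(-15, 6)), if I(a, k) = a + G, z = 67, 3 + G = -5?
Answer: -263074/169 ≈ -1556.7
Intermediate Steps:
G = -8 (G = -3 - 5 = -8)
I(a, k) = -8 + a (I(a, k) = a - 8 = -8 + a)
F(H, P) = 67 + H*P (F(H, P) = P*H + 67 = H*P + 67 = 67 + H*P)
-90022/F(120/301, I(-15, 6)) = -90022/(67 + (120/301)*(-8 - 15)) = -90022/(67 + (120*(1/301))*(-23)) = -90022/(67 + (120/301)*(-23)) = -90022/(67 - 2760/301) = -90022/17407/301 = -90022*301/17407 = -263074/169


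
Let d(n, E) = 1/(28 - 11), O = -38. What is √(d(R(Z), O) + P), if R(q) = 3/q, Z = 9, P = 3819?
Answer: 2*√275927/17 ≈ 61.799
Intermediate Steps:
d(n, E) = 1/17
√(d(R(Z), O) + P) = √(1/17 + 3819) = √(64924/17) = 2*√275927/17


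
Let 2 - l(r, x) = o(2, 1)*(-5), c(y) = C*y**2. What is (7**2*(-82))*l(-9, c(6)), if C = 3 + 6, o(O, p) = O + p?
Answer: -68306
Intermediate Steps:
C = 9
c(y) = 9*y**2
l(r, x) = 17 (l(r, x) = 2 - (2 + 1)*(-5) = 2 - 3*(-5) = 2 - 1*(-15) = 2 + 15 = 17)
(7**2*(-82))*l(-9, c(6)) = (7**2*(-82))*17 = (49*(-82))*17 = -4018*17 = -68306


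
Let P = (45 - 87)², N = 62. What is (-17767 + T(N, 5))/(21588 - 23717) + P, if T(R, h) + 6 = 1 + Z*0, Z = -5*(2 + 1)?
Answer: 3773328/2129 ≈ 1772.3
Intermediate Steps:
Z = -15 (Z = -5*3 = -15)
T(R, h) = -5 (T(R, h) = -6 + (1 - 15*0) = -6 + (1 + 0) = -6 + 1 = -5)
P = 1764 (P = (-42)² = 1764)
(-17767 + T(N, 5))/(21588 - 23717) + P = (-17767 - 5)/(21588 - 23717) + 1764 = -17772/(-2129) + 1764 = -17772*(-1/2129) + 1764 = 17772/2129 + 1764 = 3773328/2129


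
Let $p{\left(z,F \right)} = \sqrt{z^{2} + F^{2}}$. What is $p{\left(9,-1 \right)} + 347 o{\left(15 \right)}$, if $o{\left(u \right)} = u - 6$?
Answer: $3123 + \sqrt{82} \approx 3132.1$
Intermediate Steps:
$o{\left(u \right)} = -6 + u$
$p{\left(z,F \right)} = \sqrt{F^{2} + z^{2}}$
$p{\left(9,-1 \right)} + 347 o{\left(15 \right)} = \sqrt{\left(-1\right)^{2} + 9^{2}} + 347 \left(-6 + 15\right) = \sqrt{1 + 81} + 347 \cdot 9 = \sqrt{82} + 3123 = 3123 + \sqrt{82}$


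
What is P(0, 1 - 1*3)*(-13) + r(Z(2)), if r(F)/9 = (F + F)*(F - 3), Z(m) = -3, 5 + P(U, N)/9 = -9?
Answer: 1962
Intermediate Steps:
P(U, N) = -126 (P(U, N) = -45 + 9*(-9) = -45 - 81 = -126)
r(F) = 18*F*(-3 + F) (r(F) = 9*((F + F)*(F - 3)) = 9*((2*F)*(-3 + F)) = 9*(2*F*(-3 + F)) = 18*F*(-3 + F))
P(0, 1 - 1*3)*(-13) + r(Z(2)) = -126*(-13) + 18*(-3)*(-3 - 3) = 1638 + 18*(-3)*(-6) = 1638 + 324 = 1962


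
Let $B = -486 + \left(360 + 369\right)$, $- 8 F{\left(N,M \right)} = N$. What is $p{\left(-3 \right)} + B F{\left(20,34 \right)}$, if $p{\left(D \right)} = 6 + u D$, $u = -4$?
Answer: $- \frac{1179}{2} \approx -589.5$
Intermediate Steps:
$F{\left(N,M \right)} = - \frac{N}{8}$
$B = 243$ ($B = -486 + 729 = 243$)
$p{\left(D \right)} = 6 - 4 D$
$p{\left(-3 \right)} + B F{\left(20,34 \right)} = \left(6 - -12\right) + 243 \left(\left(- \frac{1}{8}\right) 20\right) = \left(6 + 12\right) + 243 \left(- \frac{5}{2}\right) = 18 - \frac{1215}{2} = - \frac{1179}{2}$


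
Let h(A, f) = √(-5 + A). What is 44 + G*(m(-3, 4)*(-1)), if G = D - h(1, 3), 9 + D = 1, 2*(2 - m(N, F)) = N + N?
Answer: 84 + 10*I ≈ 84.0 + 10.0*I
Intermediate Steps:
m(N, F) = 2 - N (m(N, F) = 2 - (N + N)/2 = 2 - N)
D = -8 (D = -9 + 1 = -8)
G = -8 - 2*I (G = -8 - √(-5 + 1) = -8 - √(-4) = -8 - 2*I ≈ -8.0 - 2.0*I)
44 + G*(m(-3, 4)*(-1)) = 44 + (-8 - 2*I)*((2 - 1*(-3))*(-1)) = 44 + (-8 - 2*I)*((2 + 3)*(-1)) = 44 + (-8 - 2*I)*(5*(-1)) = 44 + (-8 - 2*I)*(-5) = 44 + (40 + 10*I) = 84 + 10*I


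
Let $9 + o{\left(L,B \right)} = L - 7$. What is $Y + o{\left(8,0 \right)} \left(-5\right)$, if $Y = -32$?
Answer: $8$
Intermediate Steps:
$o{\left(L,B \right)} = -16 + L$ ($o{\left(L,B \right)} = -9 + \left(L - 7\right) = -9 + \left(-7 + L\right) = -16 + L$)
$Y + o{\left(8,0 \right)} \left(-5\right) = -32 + \left(-16 + 8\right) \left(-5\right) = -32 - -40 = -32 + 40 = 8$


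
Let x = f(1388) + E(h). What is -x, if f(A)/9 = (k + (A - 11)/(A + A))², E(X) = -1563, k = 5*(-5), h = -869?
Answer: -29599403673/7706176 ≈ -3841.0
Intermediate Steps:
k = -25
f(A) = 9*(-25 + (-11 + A)/(2*A))² (f(A) = 9*(-25 + (A - 11)/(A + A))² = 9*(-25 + (-11 + A)/((2*A)))² = 9*(-25 + (-11 + A)*(1/(2*A)))² = 9*(-25 + (-11 + A)/(2*A))²)
x = 29599403673/7706176 (x = (9/4)*(11 + 49*1388)²/1388² - 1563 = (9/4)*(1/1926544)*(11 + 68012)² - 1563 = (9/4)*(1/1926544)*68023² - 1563 = (9/4)*(1/1926544)*4627128529 - 1563 = 41644156761/7706176 - 1563 = 29599403673/7706176 ≈ 3841.0)
-x = -1*29599403673/7706176 = -29599403673/7706176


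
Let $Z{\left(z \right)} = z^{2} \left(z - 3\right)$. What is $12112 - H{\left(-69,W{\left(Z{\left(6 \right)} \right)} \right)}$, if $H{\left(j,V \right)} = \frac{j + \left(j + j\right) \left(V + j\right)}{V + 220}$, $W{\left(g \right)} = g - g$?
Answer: $\frac{2655187}{220} \approx 12069.0$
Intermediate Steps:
$Z{\left(z \right)} = z^{2} \left(-3 + z\right)$
$W{\left(g \right)} = 0$
$H{\left(j,V \right)} = \frac{j + 2 j \left(V + j\right)}{220 + V}$
$12112 - H{\left(-69,W{\left(Z{\left(6 \right)} \right)} \right)} = 12112 - - \frac{69 \left(1 + 2 \cdot 0 + 2 \left(-69\right)\right)}{220 + 0} = 12112 - - \frac{69 \left(1 + 0 - 138\right)}{220} = 12112 - \left(-69\right) \frac{1}{220} \left(-137\right) = 12112 - \frac{9453}{220} = \frac{2655187}{220}$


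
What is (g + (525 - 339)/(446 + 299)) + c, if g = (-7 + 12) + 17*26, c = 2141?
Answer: 1928246/745 ≈ 2588.3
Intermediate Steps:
g = 447 (g = 5 + 442 = 447)
(g + (525 - 339)/(446 + 299)) + c = (447 + (525 - 339)/(446 + 299)) + 2141 = (447 + 186/745) + 2141 = 333201/745 + 2141 = 1928246/745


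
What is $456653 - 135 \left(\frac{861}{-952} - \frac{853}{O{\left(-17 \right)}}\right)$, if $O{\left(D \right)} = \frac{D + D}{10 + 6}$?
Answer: $\frac{54751493}{136} \approx 4.0258 \cdot 10^{5}$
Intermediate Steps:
$O{\left(D \right)} = \frac{D}{8}$ ($O{\left(D \right)} = \frac{2 D}{16} = 2 D \frac{1}{16} = \frac{D}{8}$)
$456653 - 135 \left(\frac{861}{-952} - \frac{853}{O{\left(-17 \right)}}\right) = 456653 - 135 \left(\frac{861}{-952} - \frac{853}{\frac{1}{8} \left(-17\right)}\right) = 456653 - 135 \left(861 \left(- \frac{1}{952}\right) - \frac{853}{- \frac{17}{8}}\right) = 456653 - 135 \left(- \frac{123}{136} - - \frac{6824}{17}\right) = 456653 - 135 \left(- \frac{123}{136} + \frac{6824}{17}\right) = 456653 - \frac{7353315}{136} = \frac{54751493}{136}$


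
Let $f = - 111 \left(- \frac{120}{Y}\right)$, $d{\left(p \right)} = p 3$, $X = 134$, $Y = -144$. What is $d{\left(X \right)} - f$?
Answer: $\frac{989}{2} \approx 494.5$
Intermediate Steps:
$d{\left(p \right)} = 3 p$
$f = - \frac{185}{2}$ ($f = - 111 \left(- \frac{120}{-144}\right) = - 111 \left(\left(-120\right) \left(- \frac{1}{144}\right)\right) = \left(-111\right) \frac{5}{6} = - \frac{185}{2} \approx -92.5$)
$d{\left(X \right)} - f = 3 \cdot 134 - - \frac{185}{2} = 402 + \frac{185}{2} = \frac{989}{2}$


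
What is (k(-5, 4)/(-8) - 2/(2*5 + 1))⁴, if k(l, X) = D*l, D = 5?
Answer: 4499860561/59969536 ≈ 75.036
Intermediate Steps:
k(l, X) = 5*l
(k(-5, 4)/(-8) - 2/(2*5 + 1))⁴ = ((5*(-5))/(-8) - 2/(2*5 + 1))⁴ = (-25*(-⅛) - 2/(10 + 1))⁴ = (25/8 - 2/11)⁴ = (259/88)⁴ = 4499860561/59969536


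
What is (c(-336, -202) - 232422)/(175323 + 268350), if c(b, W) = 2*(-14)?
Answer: -232450/443673 ≈ -0.52392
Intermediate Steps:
c(b, W) = -28
(c(-336, -202) - 232422)/(175323 + 268350) = (-28 - 232422)/(175323 + 268350) = -232450/443673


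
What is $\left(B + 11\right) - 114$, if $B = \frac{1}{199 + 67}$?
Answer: $- \frac{27397}{266} \approx -103.0$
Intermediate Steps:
$B = \frac{1}{266} \approx 0.0037594$
$\left(B + 11\right) - 114 = \left(\frac{1}{266} + 11\right) - 114 = \frac{2927}{266} - 114 = - \frac{27397}{266}$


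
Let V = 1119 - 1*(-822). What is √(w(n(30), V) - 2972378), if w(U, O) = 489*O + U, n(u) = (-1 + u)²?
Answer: 2*I*√505597 ≈ 1422.1*I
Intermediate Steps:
V = 1941 (V = 1119 + 822 = 1941)
w(U, O) = U + 489*O
√(w(n(30), V) - 2972378) = √(((-1 + 30)² + 489*1941) - 2972378) = √((29² + 949149) - 2972378) = √((841 + 949149) - 2972378) = √(949990 - 2972378) = √(-2022388) = 2*I*√505597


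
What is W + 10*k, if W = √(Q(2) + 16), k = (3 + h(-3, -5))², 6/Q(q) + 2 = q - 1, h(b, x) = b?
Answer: √10 ≈ 3.1623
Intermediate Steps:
Q(q) = 6/(-3 + q) (Q(q) = 6/(-2 + (q - 1)) = 6/(-2 + (-1 + q)) = 6/(-3 + q))
k = 0 (k = (3 - 3)² = 0² = 0)
W = √10 (W = √(6/(-3 + 2) + 16) = √(6/(-1) + 16) = √(6*(-1) + 16) = √(-6 + 16) = √10 ≈ 3.1623)
W + 10*k = √10 + 10*0 = √10 + 0 = √10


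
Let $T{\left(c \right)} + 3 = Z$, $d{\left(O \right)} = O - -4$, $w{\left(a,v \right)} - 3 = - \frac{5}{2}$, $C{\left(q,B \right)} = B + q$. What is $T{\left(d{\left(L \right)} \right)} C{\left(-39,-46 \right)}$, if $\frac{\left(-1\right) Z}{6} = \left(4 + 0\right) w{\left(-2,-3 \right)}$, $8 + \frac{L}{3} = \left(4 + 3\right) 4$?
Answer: $1275$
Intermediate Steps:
$w{\left(a,v \right)} = \frac{1}{2}$ ($w{\left(a,v \right)} = 3 - \frac{5}{2} = \frac{1}{2}$)
$L = 60$ ($L = -24 + 3 \left(4 + 3\right) 4 = -24 + 3 \cdot 7 \cdot 4 = -24 + 3 \cdot 28 = -24 + 84 = 60$)
$d{\left(O \right)} = 4 + O$ ($d{\left(O \right)} = O + 4 = 4 + O$)
$Z = -12$ ($Z = - 6 \left(4 + 0\right) \frac{1}{2} = - 6 \cdot 4 \cdot \frac{1}{2} = \left(-6\right) 2 = -12$)
$T{\left(c \right)} = -15$ ($T{\left(c \right)} = -3 - 12 = -15$)
$T{\left(d{\left(L \right)} \right)} C{\left(-39,-46 \right)} = - 15 \left(-46 - 39\right) = \left(-15\right) \left(-85\right) = 1275$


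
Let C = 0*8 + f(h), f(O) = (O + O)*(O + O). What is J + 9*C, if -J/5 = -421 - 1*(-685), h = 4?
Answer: -744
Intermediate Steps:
f(O) = 4*O² (f(O) = (2*O)*(2*O) = 4*O²)
C = 64 (C = 0*8 + 4*4² = 0 + 4*16 = 0 + 64 = 64)
J = -1320 (J = -5*(-421 - 1*(-685)) = -5*(-421 + 685) = -5*264 = -1320)
J + 9*C = -1320 + 9*64 = -1320 + 576 = -744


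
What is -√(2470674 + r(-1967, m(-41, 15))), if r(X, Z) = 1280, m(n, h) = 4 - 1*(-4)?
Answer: -√2471954 ≈ -1572.2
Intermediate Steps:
m(n, h) = 8 (m(n, h) = 4 + 4 = 8)
-√(2470674 + r(-1967, m(-41, 15))) = -√(2470674 + 1280) = -√2471954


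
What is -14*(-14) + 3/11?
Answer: 2159/11 ≈ 196.27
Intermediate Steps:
-14*(-14) + 3/11 = 196 + 3*(1/11) = 196 + 3/11 = 2159/11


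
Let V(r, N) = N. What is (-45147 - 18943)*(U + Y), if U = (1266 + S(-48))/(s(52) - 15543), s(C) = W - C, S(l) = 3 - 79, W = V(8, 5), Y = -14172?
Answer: 1416021572030/1559 ≈ 9.0829e+8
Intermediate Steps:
W = 5
S(l) = -76
s(C) = 5 - C
U = -119/1559 (U = (1266 - 76)/((5 - 1*52) - 15543) = 1190/((5 - 52) - 15543) = 1190/(-47 - 15543) = 1190/(-15590) = 1190*(-1/15590) = -119/1559 ≈ -0.076331)
(-45147 - 18943)*(U + Y) = (-45147 - 18943)*(-119/1559 - 14172) = -64090*(-22094267/1559) = 1416021572030/1559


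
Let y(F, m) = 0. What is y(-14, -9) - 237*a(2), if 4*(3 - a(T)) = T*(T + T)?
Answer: -237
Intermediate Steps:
a(T) = 3 - T²/2 (a(T) = 3 - T*(T + T)/4 = 3 - T*2*T/4 = 3 - T²/2)
y(-14, -9) - 237*a(2) = 0 - 237*(3 - ½*2²) = 0 - 237*(3 - ½*4) = 0 - 237*(3 - 2) = 0 - 237*1 = 0 - 237 = -237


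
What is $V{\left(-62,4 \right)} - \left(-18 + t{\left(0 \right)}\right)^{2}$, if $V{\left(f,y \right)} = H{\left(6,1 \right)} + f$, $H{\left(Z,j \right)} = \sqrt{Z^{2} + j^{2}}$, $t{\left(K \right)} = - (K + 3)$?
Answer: $-503 + \sqrt{37} \approx -496.92$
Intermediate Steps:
$t{\left(K \right)} = -3 - K$ ($t{\left(K \right)} = - (3 + K) = -3 - K$)
$V{\left(f,y \right)} = f + \sqrt{37}$ ($V{\left(f,y \right)} = \sqrt{6^{2} + 1^{2}} + f = \sqrt{36 + 1} + f = \sqrt{37} + f = f + \sqrt{37}$)
$V{\left(-62,4 \right)} - \left(-18 + t{\left(0 \right)}\right)^{2} = \left(-62 + \sqrt{37}\right) - \left(-18 - 3\right)^{2} = \left(-62 + \sqrt{37}\right) - \left(-21\right)^{2} = \left(-62 + \sqrt{37}\right) - 441 = -503 + \sqrt{37}$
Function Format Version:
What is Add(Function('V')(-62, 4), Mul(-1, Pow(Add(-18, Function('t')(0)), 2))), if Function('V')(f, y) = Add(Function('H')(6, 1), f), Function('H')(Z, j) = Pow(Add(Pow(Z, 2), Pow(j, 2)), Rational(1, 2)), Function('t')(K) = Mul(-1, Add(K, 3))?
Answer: Add(-503, Pow(37, Rational(1, 2))) ≈ -496.92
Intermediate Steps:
Function('t')(K) = Add(-3, Mul(-1, K)) (Function('t')(K) = Mul(-1, Add(3, K)) = Add(-3, Mul(-1, K)))
Function('V')(f, y) = Add(f, Pow(37, Rational(1, 2))) (Function('V')(f, y) = Add(Pow(Add(Pow(6, 2), Pow(1, 2)), Rational(1, 2)), f) = Add(Pow(Add(36, 1), Rational(1, 2)), f) = Add(Pow(37, Rational(1, 2)), f) = Add(f, Pow(37, Rational(1, 2))))
Add(Function('V')(-62, 4), Mul(-1, Pow(Add(-18, Function('t')(0)), 2))) = Add(Add(-62, Pow(37, Rational(1, 2))), Mul(-1, Pow(Add(-18, Add(-3, Mul(-1, 0))), 2))) = Add(Add(-62, Pow(37, Rational(1, 2))), Mul(-1, Pow(Add(-18, Add(-3, 0)), 2))) = Add(Add(-62, Pow(37, Rational(1, 2))), Mul(-1, Pow(Add(-18, -3), 2))) = Add(Add(-62, Pow(37, Rational(1, 2))), Mul(-1, Pow(-21, 2))) = Add(Add(-62, Pow(37, Rational(1, 2))), Mul(-1, 441)) = Add(Add(-62, Pow(37, Rational(1, 2))), -441) = Add(-503, Pow(37, Rational(1, 2)))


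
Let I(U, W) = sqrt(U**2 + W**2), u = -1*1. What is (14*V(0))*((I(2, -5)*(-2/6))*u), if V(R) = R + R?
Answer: 0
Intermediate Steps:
u = -1
V(R) = 2*R
(14*V(0))*((I(2, -5)*(-2/6))*u) = (14*(2*0))*((sqrt(2**2 + (-5)**2)*(-2/6))*(-1)) = (14*0)*((sqrt(4 + 25)*(-2*1/6))*(-1)) = 0*((sqrt(29)*(-1/3))*(-1)) = 0*(-sqrt(29)/3*(-1)) = 0*(sqrt(29)/3) = 0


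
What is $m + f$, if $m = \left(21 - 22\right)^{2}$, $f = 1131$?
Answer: $1132$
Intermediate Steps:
$m = 1$ ($m = \left(-1\right)^{2} = 1$)
$m + f = 1 + 1131 = 1132$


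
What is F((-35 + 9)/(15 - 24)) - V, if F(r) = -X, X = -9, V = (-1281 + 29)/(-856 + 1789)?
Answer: 9649/933 ≈ 10.342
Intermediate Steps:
V = -1252/933 ≈ -1.3419
F(r) = 9 (F(r) = -1*(-9) = 9)
F((-35 + 9)/(15 - 24)) - V = 9 - 1*(-1252/933) = 9 + 1252/933 = 9649/933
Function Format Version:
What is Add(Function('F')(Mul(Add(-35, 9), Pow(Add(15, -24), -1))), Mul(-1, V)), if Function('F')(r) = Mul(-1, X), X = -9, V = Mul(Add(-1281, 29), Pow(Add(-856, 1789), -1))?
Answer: Rational(9649, 933) ≈ 10.342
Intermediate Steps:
V = Rational(-1252, 933) (V = Mul(-1252, Pow(933, -1)) = Mul(-1252, Rational(1, 933)) = Rational(-1252, 933) ≈ -1.3419)
Function('F')(r) = 9 (Function('F')(r) = Mul(-1, -9) = 9)
Add(Function('F')(Mul(Add(-35, 9), Pow(Add(15, -24), -1))), Mul(-1, V)) = Add(9, Mul(-1, Rational(-1252, 933))) = Add(9, Rational(1252, 933)) = Rational(9649, 933)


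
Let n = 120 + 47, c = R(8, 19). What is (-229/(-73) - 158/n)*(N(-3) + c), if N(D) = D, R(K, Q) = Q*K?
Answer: 3979641/12191 ≈ 326.44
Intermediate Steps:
R(K, Q) = K*Q
c = 152 (c = 8*19 = 152)
n = 167
(-229/(-73) - 158/n)*(N(-3) + c) = (-229/(-73) - 158/167)*(-3 + 152) = (-229*(-1/73) - 158*1/167)*149 = (229/73 - 158/167)*149 = (26709/12191)*149 = 3979641/12191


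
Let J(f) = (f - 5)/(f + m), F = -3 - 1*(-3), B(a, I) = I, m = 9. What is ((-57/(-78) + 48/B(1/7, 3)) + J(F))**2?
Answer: 14326225/54756 ≈ 261.64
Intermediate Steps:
F = 0 (F = -3 + 3 = 0)
J(f) = (-5 + f)/(9 + f) (J(f) = (f - 5)/(f + 9) = (-5 + f)/(9 + f))
((-57/(-78) + 48/B(1/7, 3)) + J(F))**2 = ((-57/(-78) + 48/3) + (-5 + 0)/(9 + 0))**2 = ((-57*(-1/78) + 48*(1/3)) - 5/9)**2 = ((19/26 + 16) + (1/9)*(-5))**2 = (435/26 - 5/9)**2 = (3785/234)**2 = 14326225/54756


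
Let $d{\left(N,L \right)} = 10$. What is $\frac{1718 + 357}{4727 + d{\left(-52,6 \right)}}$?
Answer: $\frac{2075}{4737} \approx 0.43804$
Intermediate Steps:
$\frac{1718 + 357}{4727 + d{\left(-52,6 \right)}} = \frac{1718 + 357}{4727 + 10} = \frac{2075}{4737}$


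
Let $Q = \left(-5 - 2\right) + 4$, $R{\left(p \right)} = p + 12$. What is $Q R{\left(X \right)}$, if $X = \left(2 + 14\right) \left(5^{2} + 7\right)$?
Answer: $-1572$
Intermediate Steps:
$X = 512$ ($X = 16 \left(25 + 7\right) = 16 \cdot 32 = 512$)
$R{\left(p \right)} = 12 + p$
$Q = -3$ ($Q = -7 + 4 = -3$)
$Q R{\left(X \right)} = - 3 \left(12 + 512\right) = \left(-3\right) 524 = -1572$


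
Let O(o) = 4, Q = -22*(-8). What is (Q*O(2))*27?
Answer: 19008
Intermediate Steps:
Q = 176
(Q*O(2))*27 = (176*4)*27 = 704*27 = 19008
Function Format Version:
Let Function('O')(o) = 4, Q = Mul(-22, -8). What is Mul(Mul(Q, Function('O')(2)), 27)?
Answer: 19008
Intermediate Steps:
Q = 176
Mul(Mul(Q, Function('O')(2)), 27) = Mul(Mul(176, 4), 27) = Mul(704, 27) = 19008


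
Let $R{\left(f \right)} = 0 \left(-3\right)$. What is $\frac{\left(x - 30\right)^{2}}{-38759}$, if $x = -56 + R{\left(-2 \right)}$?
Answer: $- \frac{7396}{38759} \approx -0.19082$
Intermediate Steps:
$R{\left(f \right)} = 0$
$x = -56$ ($x = -56 + 0 = -56$)
$\frac{\left(x - 30\right)^{2}}{-38759} = \frac{\left(-56 - 30\right)^{2}}{-38759} = \left(-86\right)^{2} \left(- \frac{1}{38759}\right) = 7396 \left(- \frac{1}{38759}\right) = - \frac{7396}{38759}$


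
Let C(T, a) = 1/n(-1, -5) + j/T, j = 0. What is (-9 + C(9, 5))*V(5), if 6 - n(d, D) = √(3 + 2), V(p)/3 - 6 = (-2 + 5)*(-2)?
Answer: 0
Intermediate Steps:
V(p) = 0 (V(p) = 18 + 3*((-2 + 5)*(-2)) = 18 + 3*(3*(-2)) = 18 + 3*(-6) = 18 - 18 = 0)
n(d, D) = 6 - √5 (n(d, D) = 6 - √(3 + 2) = 6 - √5)
C(T, a) = 1/(6 - √5) (C(T, a) = 1/(6 - √5) + 0/T = 1/(6 - √5) + 0 = 1/(6 - √5))
(-9 + C(9, 5))*V(5) = (-9 + (6/31 + √5/31))*0 = (-273/31 + √5/31)*0 = 0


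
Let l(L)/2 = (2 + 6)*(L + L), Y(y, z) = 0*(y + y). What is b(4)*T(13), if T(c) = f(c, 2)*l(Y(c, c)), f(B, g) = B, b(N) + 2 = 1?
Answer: 0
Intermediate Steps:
b(N) = -1 (b(N) = -2 + 1 = -1)
Y(y, z) = 0 (Y(y, z) = 0*(2*y) = 0)
l(L) = 32*L (l(L) = 2*((2 + 6)*(L + L)) = 2*(8*(2*L)) = 2*(16*L) = 32*L)
T(c) = 0 (T(c) = c*(32*0) = c*0 = 0)
b(4)*T(13) = -1*0 = 0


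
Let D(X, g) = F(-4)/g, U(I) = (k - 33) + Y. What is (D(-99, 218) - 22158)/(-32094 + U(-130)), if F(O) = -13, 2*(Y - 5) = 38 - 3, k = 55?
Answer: 4830457/6986791 ≈ 0.69137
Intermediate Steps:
Y = 45/2 (Y = 5 + (38 - 3)/2 = 5 + (1/2)*35 = 5 + 35/2 = 45/2 ≈ 22.500)
U(I) = 89/2 (U(I) = (55 - 33) + 45/2 = 22 + 45/2 = 89/2)
D(X, g) = -13/g
(D(-99, 218) - 22158)/(-32094 + U(-130)) = (-13/218 - 22158)/(-32094 + 89/2) = (-13*1/218 - 22158)/(-64099/2) = (-13/218 - 22158)*(-2/64099) = -4830457/218*(-2/64099) = 4830457/6986791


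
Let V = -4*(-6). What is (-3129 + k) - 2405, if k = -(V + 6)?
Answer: -5564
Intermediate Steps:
V = 24
k = -30 (k = -(24 + 6) = -1*30 = -30)
(-3129 + k) - 2405 = (-3129 - 30) - 2405 = -3159 - 2405 = -5564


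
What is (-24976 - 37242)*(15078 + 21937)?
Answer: -2302999270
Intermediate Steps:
(-24976 - 37242)*(15078 + 21937) = -62218*37015 = -2302999270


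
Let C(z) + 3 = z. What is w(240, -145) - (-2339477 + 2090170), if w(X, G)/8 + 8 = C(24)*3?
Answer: 249747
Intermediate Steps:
C(z) = -3 + z
w(X, G) = 440 (w(X, G) = -64 + 8*((-3 + 24)*3) = -64 + 8*(21*3) = -64 + 8*63 = -64 + 504 = 440)
w(240, -145) - (-2339477 + 2090170) = 440 - (-2339477 + 2090170) = 440 - 1*(-249307) = 440 + 249307 = 249747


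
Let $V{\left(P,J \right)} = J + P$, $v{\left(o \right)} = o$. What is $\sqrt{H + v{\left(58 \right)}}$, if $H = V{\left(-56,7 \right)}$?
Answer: $3$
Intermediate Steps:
$H = -49$ ($H = 7 - 56 = -49$)
$\sqrt{H + v{\left(58 \right)}} = \sqrt{-49 + 58} = \sqrt{9} = 3$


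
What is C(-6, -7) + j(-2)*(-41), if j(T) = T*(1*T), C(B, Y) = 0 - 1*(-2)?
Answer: -162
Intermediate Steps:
C(B, Y) = 2 (C(B, Y) = 0 + 2 = 2)
j(T) = T² (j(T) = T*T = T²)
C(-6, -7) + j(-2)*(-41) = 2 + (-2)²*(-41) = 2 + 4*(-41) = 2 - 164 = -162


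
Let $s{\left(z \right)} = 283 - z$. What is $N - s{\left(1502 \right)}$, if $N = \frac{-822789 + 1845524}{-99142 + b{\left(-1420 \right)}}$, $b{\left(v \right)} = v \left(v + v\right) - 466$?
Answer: $\frac{4795583783}{3933192} \approx 1219.3$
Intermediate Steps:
$b{\left(v \right)} = -466 + 2 v^{2}$ ($b{\left(v \right)} = v 2 v - 466 = 2 v^{2} - 466 = -466 + 2 v^{2}$)
$N = \frac{1022735}{3933192}$ ($N = \frac{-822789 + 1845524}{-99142 - \left(466 - 2 \left(-1420\right)^{2}\right)} = \frac{1022735}{-99142 + \left(-466 + 2 \cdot 2016400\right)} = \frac{1022735}{-99142 + \left(-466 + 4032800\right)} = \frac{1022735}{-99142 + 4032334} = \frac{1022735}{3933192} \approx 0.26003$)
$N - s{\left(1502 \right)} = \frac{1022735}{3933192} - \left(283 - 1502\right) = \frac{1022735}{3933192} - -1219 = \frac{1022735}{3933192} + 1219 = \frac{4795583783}{3933192}$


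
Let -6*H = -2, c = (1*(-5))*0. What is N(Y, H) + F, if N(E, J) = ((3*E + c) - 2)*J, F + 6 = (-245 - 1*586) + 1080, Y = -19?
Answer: 670/3 ≈ 223.33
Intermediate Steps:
c = 0 (c = -5*0 = 0)
H = ⅓ (H = -⅙*(-2) = ⅓ ≈ 0.33333)
F = 243 (F = -6 + ((-245 - 1*586) + 1080) = -6 + ((-245 - 586) + 1080) = -6 + (-831 + 1080) = -6 + 249 = 243)
N(E, J) = J*(-2 + 3*E) (N(E, J) = ((3*E + 0) - 2)*J = (3*E - 2)*J = (-2 + 3*E)*J = J*(-2 + 3*E))
N(Y, H) + F = (-2 + 3*(-19))/3 + 243 = (-2 - 57)/3 + 243 = (⅓)*(-59) + 243 = -59/3 + 243 = 670/3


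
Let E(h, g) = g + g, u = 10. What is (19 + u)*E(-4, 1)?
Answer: 58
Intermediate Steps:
E(h, g) = 2*g
(19 + u)*E(-4, 1) = (19 + 10)*(2*1) = 29*2 = 58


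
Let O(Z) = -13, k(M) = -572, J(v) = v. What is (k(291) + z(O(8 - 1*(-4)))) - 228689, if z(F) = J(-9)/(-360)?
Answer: -9170439/40 ≈ -2.2926e+5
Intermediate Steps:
z(F) = 1/40 (z(F) = -9/(-360) = -9*(-1/360) = 1/40)
(k(291) + z(O(8 - 1*(-4)))) - 228689 = (-572 + 1/40) - 228689 = -22879/40 - 228689 = -9170439/40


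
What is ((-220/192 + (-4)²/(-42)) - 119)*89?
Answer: -1201411/112 ≈ -10727.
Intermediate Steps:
((-220/192 + (-4)²/(-42)) - 119)*89 = ((-220*1/192 + 16*(-1/42)) - 119)*89 = ((-55/48 - 8/21) - 119)*89 = (-171/112 - 119)*89 = -13499/112*89 = -1201411/112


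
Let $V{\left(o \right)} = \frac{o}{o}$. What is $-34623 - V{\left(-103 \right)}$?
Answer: $-34624$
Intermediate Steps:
$V{\left(o \right)} = 1$
$-34623 - V{\left(-103 \right)} = -34623 - 1 = -34624$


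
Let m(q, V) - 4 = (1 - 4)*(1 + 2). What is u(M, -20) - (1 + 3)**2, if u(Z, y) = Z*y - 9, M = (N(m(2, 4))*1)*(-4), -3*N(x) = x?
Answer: 325/3 ≈ 108.33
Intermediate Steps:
m(q, V) = -5 (m(q, V) = 4 + (1 - 4)*(1 + 2) = 4 - 3*3 = 4 - 9 = -5)
N(x) = -x/3
M = -20/3 (M = (-1/3*(-5)*1)*(-4) = ((5/3)*1)*(-4) = (5/3)*(-4) = -20/3 ≈ -6.6667)
u(Z, y) = -9 + Z*y
u(M, -20) - (1 + 3)**2 = (-9 - 20/3*(-20)) - (1 + 3)**2 = (-9 + 400/3) - 1*4**2 = 373/3 - 1*16 = 373/3 - 16 = 325/3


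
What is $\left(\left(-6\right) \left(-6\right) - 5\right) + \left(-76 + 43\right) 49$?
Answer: $-1586$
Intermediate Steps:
$\left(\left(-6\right) \left(-6\right) - 5\right) + \left(-76 + 43\right) 49 = \left(36 - 5\right) - 1617 = 31 - 1617 = -1586$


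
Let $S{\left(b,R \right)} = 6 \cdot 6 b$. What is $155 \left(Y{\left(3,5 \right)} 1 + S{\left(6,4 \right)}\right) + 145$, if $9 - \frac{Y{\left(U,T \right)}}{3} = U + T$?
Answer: $34090$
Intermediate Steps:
$Y{\left(U,T \right)} = 27 - 3 T - 3 U$ ($Y{\left(U,T \right)} = 27 - 3 \left(U + T\right) = 27 - 3 \left(T + U\right) = 27 - \left(3 T + 3 U\right) = 27 - 3 T - 3 U$)
$S{\left(b,R \right)} = 36 b$
$155 \left(Y{\left(3,5 \right)} 1 + S{\left(6,4 \right)}\right) + 145 = 155 \left(\left(27 - 15 - 9\right) 1 + 36 \cdot 6\right) + 145 = 155 \left(\left(27 - 15 - 9\right) 1 + 216\right) + 145 = 155 \left(3 \cdot 1 + 216\right) + 145 = 155 \left(3 + 216\right) + 145 = 155 \cdot 219 + 145 = 33945 + 145 = 34090$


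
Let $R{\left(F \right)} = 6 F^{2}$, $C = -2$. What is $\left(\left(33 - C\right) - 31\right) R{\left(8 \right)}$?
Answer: $1536$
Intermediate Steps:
$\left(\left(33 - C\right) - 31\right) R{\left(8 \right)} = \left(\left(33 - -2\right) - 31\right) 6 \cdot 8^{2} = \left(\left(33 + 2\right) - 31\right) 6 \cdot 64 = \left(35 - 31\right) 384 = 4 \cdot 384 = 1536$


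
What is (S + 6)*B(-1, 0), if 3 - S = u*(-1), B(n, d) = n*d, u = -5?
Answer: 0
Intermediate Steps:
B(n, d) = d*n
S = -2 (S = 3 - (-5)*(-1) = 3 - 1*5 = 3 - 5 = -2)
(S + 6)*B(-1, 0) = (-2 + 6)*(0*(-1)) = 4*0 = 0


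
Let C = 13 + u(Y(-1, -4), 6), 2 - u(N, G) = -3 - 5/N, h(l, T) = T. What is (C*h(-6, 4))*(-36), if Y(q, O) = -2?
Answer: -2232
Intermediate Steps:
u(N, G) = 5 + 5/N (u(N, G) = 2 - (-3 - 5/N) = 2 + (3 + 5/N) = 5 + 5/N)
C = 31/2 (C = 13 + (5 + 5/(-2)) = 13 + (5 + 5*(-1/2)) = 13 + (5 - 5/2) = 13 + 5/2 = 31/2 ≈ 15.500)
(C*h(-6, 4))*(-36) = ((31/2)*4)*(-36) = 62*(-36) = -2232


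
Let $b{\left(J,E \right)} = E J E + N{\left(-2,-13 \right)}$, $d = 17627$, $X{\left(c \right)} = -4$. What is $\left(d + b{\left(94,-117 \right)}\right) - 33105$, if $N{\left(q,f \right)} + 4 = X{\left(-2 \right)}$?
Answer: $1271280$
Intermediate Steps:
$N{\left(q,f \right)} = -8$ ($N{\left(q,f \right)} = -4 - 4 = -8$)
$b{\left(J,E \right)} = -8 + J E^{2}$ ($b{\left(J,E \right)} = E J E - 8 = J E^{2} - 8 = -8 + J E^{2}$)
$\left(d + b{\left(94,-117 \right)}\right) - 33105 = \left(17627 - \left(8 - 94 \left(-117\right)^{2}\right)\right) - 33105 = \left(17627 + \left(-8 + 94 \cdot 13689\right)\right) - 33105 = \left(17627 + \left(-8 + 1286766\right)\right) - 33105 = \left(17627 + 1286758\right) - 33105 = 1304385 - 33105 = 1271280$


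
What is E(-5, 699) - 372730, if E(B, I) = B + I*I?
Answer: 115866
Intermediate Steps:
E(B, I) = B + I**2
E(-5, 699) - 372730 = (-5 + 699**2) - 372730 = (-5 + 488601) - 372730 = 488596 - 372730 = 115866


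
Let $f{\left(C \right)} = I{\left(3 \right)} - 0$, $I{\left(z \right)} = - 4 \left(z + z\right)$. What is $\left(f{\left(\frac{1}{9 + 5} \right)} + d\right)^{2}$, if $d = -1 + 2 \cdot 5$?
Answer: $225$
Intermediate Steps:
$I{\left(z \right)} = - 8 z$ ($I{\left(z \right)} = - 4 \cdot 2 z = - 8 z$)
$f{\left(C \right)} = -24$ ($f{\left(C \right)} = \left(-8\right) 3 - 0 = -24 + 0 = -24$)
$d = 9$ ($d = -1 + 10 = 9$)
$\left(f{\left(\frac{1}{9 + 5} \right)} + d\right)^{2} = \left(-24 + 9\right)^{2} = \left(-15\right)^{2} = 225$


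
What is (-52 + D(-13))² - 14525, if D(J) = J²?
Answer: -836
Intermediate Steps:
(-52 + D(-13))² - 14525 = (-52 + (-13)²)² - 14525 = (-52 + 169)² - 14525 = 117² - 14525 = 13689 - 14525 = -836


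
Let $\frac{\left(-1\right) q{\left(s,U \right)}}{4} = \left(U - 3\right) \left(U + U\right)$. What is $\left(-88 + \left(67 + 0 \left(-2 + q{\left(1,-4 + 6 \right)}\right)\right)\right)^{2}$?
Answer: $441$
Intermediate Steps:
$q{\left(s,U \right)} = - 8 U \left(-3 + U\right)$ ($q{\left(s,U \right)} = - 4 \left(U - 3\right) \left(U + U\right) = - 4 \left(-3 + U\right) 2 U = - 4 \cdot 2 U \left(-3 + U\right) = - 8 U \left(-3 + U\right)$)
$\left(-88 + \left(67 + 0 \left(-2 + q{\left(1,-4 + 6 \right)}\right)\right)\right)^{2} = \left(-88 + \left(67 + 0 \left(-2 + 8 \left(-4 + 6\right) \left(3 - \left(-4 + 6\right)\right)\right)\right)\right)^{2} = \left(-88 + \left(67 + 0 \left(-2 + 8 \cdot 2 \left(3 - 2\right)\right)\right)\right)^{2} = \left(-88 + \left(67 + 0 \left(-2 + 8 \cdot 2 \cdot 1\right)\right)\right)^{2} = \left(-88 + \left(67 + 0 \left(-2 + 16\right)\right)\right)^{2} = \left(-88 + \left(67 + 0 \cdot 14\right)\right)^{2} = \left(-88 + \left(67 + 0\right)\right)^{2} = \left(-88 + 67\right)^{2} = \left(-21\right)^{2} = 441$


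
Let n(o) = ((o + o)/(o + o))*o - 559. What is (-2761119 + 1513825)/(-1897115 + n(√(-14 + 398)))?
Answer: 197246449513/300097217491 + 2494588*√6/900291652473 ≈ 0.65728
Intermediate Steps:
n(o) = -559 + o (n(o) = ((2*o)/((2*o)))*o - 559 = ((2*o)*(1/(2*o)))*o - 559 = 1*o - 559 = o - 559 = -559 + o)
(-2761119 + 1513825)/(-1897115 + n(√(-14 + 398))) = (-2761119 + 1513825)/(-1897115 + (-559 + √(-14 + 398))) = -1247294/(-1897115 + (-559 + √384)) = -1247294/(-1897115 + (-559 + 8*√6)) = -1247294/(-1897674 + 8*√6)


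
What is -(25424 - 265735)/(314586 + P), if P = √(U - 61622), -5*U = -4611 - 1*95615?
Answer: 4021195545/5264063456 - 5113*I*√259855/5264063456 ≈ 0.7639 - 0.00049513*I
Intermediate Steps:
U = 100226/5 (U = -(-4611 - 1*95615)/5 = -(-4611 - 95615)/5 = -⅕*(-100226) = 100226/5 ≈ 20045.)
P = 2*I*√259855/5 (P = √(100226/5 - 61622) = √(-207884/5) = 2*I*√259855/5 ≈ 203.9*I)
-(25424 - 265735)/(314586 + P) = -(25424 - 265735)/(314586 + 2*I*√259855/5) = -(-240311)/(314586 + 2*I*√259855/5) = 240311/(314586 + 2*I*√259855/5)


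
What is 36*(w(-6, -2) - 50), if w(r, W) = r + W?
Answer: -2088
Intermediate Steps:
w(r, W) = W + r
36*(w(-6, -2) - 50) = 36*((-2 - 6) - 50) = 36*(-8 - 50) = 36*(-58) = -2088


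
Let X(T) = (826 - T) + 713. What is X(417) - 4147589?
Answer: -4146467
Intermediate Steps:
X(T) = 1539 - T
X(417) - 4147589 = (1539 - 1*417) - 4147589 = (1539 - 417) - 4147589 = 1122 - 4147589 = -4146467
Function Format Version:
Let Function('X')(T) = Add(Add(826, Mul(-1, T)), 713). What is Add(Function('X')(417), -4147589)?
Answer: -4146467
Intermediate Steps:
Function('X')(T) = Add(1539, Mul(-1, T))
Add(Function('X')(417), -4147589) = Add(Add(1539, Mul(-1, 417)), -4147589) = Add(Add(1539, -417), -4147589) = Add(1122, -4147589) = -4146467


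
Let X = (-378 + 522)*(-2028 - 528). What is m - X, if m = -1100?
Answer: 366964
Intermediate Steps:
X = -368064 (X = 144*(-2556) = -368064)
m - X = -1100 - 1*(-368064) = -1100 + 368064 = 366964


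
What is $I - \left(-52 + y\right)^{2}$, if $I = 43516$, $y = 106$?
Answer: $40600$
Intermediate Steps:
$I - \left(-52 + y\right)^{2} = 43516 - \left(-52 + 106\right)^{2} = 43516 - 54^{2} = 43516 - 2916 = 40600$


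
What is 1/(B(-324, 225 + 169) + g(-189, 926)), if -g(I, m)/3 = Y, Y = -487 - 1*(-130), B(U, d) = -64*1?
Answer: 1/1007 ≈ 0.00099305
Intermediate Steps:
B(U, d) = -64
Y = -357 (Y = -487 + 130 = -357)
g(I, m) = 1071 (g(I, m) = -3*(-357) = 1071)
1/(B(-324, 225 + 169) + g(-189, 926)) = 1/(-64 + 1071) = 1/1007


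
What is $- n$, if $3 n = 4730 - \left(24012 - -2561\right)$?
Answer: $7281$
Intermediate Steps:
$n = -7281$ ($n = \frac{4730 - \left(24012 - -2561\right)}{3} = \frac{4730 - \left(24012 + 2561\right)}{3} = \frac{4730 - 26573}{3} = \frac{1}{3} \left(-21843\right) = -7281$)
$- n = \left(-1\right) \left(-7281\right) = 7281$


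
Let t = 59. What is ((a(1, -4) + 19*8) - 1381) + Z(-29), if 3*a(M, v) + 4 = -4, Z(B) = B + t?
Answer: -3605/3 ≈ -1201.7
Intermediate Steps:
Z(B) = 59 + B (Z(B) = B + 59 = 59 + B)
a(M, v) = -8/3 (a(M, v) = -4/3 + (⅓)*(-4) = -4/3 - 4/3 = -8/3)
((a(1, -4) + 19*8) - 1381) + Z(-29) = ((-8/3 + 19*8) - 1381) + (59 - 29) = ((-8/3 + 152) - 1381) + 30 = (448/3 - 1381) + 30 = -3695/3 + 30 = -3605/3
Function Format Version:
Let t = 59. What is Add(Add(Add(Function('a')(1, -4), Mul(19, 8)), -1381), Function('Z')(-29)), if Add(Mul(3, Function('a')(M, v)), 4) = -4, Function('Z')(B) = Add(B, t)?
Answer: Rational(-3605, 3) ≈ -1201.7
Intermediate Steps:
Function('Z')(B) = Add(59, B) (Function('Z')(B) = Add(B, 59) = Add(59, B))
Function('a')(M, v) = Rational(-8, 3) (Function('a')(M, v) = Add(Rational(-4, 3), Mul(Rational(1, 3), -4)) = Add(Rational(-4, 3), Rational(-4, 3)) = Rational(-8, 3))
Add(Add(Add(Function('a')(1, -4), Mul(19, 8)), -1381), Function('Z')(-29)) = Add(Add(Add(Rational(-8, 3), Mul(19, 8)), -1381), Add(59, -29)) = Add(Add(Add(Rational(-8, 3), 152), -1381), 30) = Add(Add(Rational(448, 3), -1381), 30) = Add(Rational(-3695, 3), 30) = Rational(-3605, 3)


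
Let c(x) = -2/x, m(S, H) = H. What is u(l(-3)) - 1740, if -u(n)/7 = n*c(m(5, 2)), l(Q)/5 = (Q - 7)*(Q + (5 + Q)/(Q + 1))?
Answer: -340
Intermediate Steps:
l(Q) = 5*(-7 + Q)*(Q + (5 + Q)/(1 + Q)) (l(Q) = 5*((Q - 7)*(Q + (5 + Q)/(Q + 1))) = 5*((-7 + Q)*(Q + (5 + Q)/(1 + Q))) = 5*(-7 + Q)*(Q + (5 + Q)/(1 + Q)))
u(n) = 7*n (u(n) = -7*n*(-2/2) = -7*n*(-2*½) = -7*n*(-1) = -(-7)*n = 7*n)
u(l(-3)) - 1740 = 7*(5*(-35 + (-3)³ - 9*(-3) - 5*(-3)²)/(1 - 3)) - 1740 = 7*(5*(-35 - 27 + 27 - 5*9)/(-2)) - 1740 = 7*(5*(-½)*(-35 - 27 + 27 - 45)) - 1740 = 7*(5*(-½)*(-80)) - 1740 = 7*200 - 1740 = 1400 - 1740 = -340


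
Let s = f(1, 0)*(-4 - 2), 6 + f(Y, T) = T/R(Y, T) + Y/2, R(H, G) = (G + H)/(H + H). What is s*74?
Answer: 2442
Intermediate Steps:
R(H, G) = (G + H)/(2*H) (R(H, G) = (G + H)/((2*H)) = (G + H)*(1/(2*H)) = (G + H)/(2*H))
f(Y, T) = -6 + Y/2 + 2*T*Y/(T + Y) (f(Y, T) = -6 + (T/(((T + Y)/(2*Y))) + Y/2) = -6 + (T*(2*Y/(T + Y)) + Y*(½)) = -6 + (2*T*Y/(T + Y) + Y/2) = -6 + (Y/2 + 2*T*Y/(T + Y)) = -6 + Y/2 + 2*T*Y/(T + Y))
s = 33 (s = (((-12 + 1)*(0 + 1)/2 + 2*0*1)/(0 + 1))*(-4 - 2) = (((½)*(-11)*1 + 0)/1)*(-6) = (1*(-11/2 + 0))*(-6) = (1*(-11/2))*(-6) = -11/2*(-6) = 33)
s*74 = 33*74 = 2442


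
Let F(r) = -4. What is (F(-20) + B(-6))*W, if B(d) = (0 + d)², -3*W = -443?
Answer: 14176/3 ≈ 4725.3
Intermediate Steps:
W = 443/3 (W = -⅓*(-443) = 443/3 ≈ 147.67)
B(d) = d²
(F(-20) + B(-6))*W = (-4 + (-6)²)*(443/3) = (-4 + 36)*(443/3) = 32*(443/3) = 14176/3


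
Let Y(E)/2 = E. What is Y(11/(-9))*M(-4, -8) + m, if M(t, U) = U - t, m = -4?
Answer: 52/9 ≈ 5.7778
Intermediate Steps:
Y(E) = 2*E
Y(11/(-9))*M(-4, -8) + m = (2*(11/(-9)))*(-8 - 1*(-4)) - 4 = (2*(11*(-1/9)))*(-8 + 4) - 4 = (2*(-11/9))*(-4) - 4 = -22/9*(-4) - 4 = 88/9 - 4 = 52/9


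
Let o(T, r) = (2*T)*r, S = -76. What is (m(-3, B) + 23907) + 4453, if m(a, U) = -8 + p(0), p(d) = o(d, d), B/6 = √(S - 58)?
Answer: 28352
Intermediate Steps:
o(T, r) = 2*T*r
B = 6*I*√134 (B = 6*√(-76 - 58) = 6*√(-134) = 6*(I*√134) = 6*I*√134 ≈ 69.455*I)
p(d) = 2*d² (p(d) = 2*d*d = 2*d²)
m(a, U) = -8 (m(a, U) = -8 + 2*0² = -8 + 2*0 = -8 + 0 = -8)
(m(-3, B) + 23907) + 4453 = (-8 + 23907) + 4453 = 23899 + 4453 = 28352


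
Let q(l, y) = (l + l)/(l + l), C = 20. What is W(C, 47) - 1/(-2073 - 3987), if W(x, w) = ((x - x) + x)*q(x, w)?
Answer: 121201/6060 ≈ 20.000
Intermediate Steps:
q(l, y) = 1 (q(l, y) = (2*l)/((2*l)) = (2*l)*(1/(2*l)) = 1)
W(x, w) = x (W(x, w) = ((x - x) + x)*1 = (0 + x)*1 = x*1 = x)
W(C, 47) - 1/(-2073 - 3987) = 20 - 1/(-2073 - 3987) = 20 - 1/(-6060) = 20 - 1*(-1/6060) = 20 + 1/6060 = 121201/6060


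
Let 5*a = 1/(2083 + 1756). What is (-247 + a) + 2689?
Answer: 46874191/19195 ≈ 2442.0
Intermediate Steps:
a = 1/19195 (a = 1/(5*(2083 + 1756)) = (⅕)/3839 = (⅕)*(1/3839) = 1/19195 ≈ 5.2097e-5)
(-247 + a) + 2689 = (-247 + 1/19195) + 2689 = -4741164/19195 + 2689 = 46874191/19195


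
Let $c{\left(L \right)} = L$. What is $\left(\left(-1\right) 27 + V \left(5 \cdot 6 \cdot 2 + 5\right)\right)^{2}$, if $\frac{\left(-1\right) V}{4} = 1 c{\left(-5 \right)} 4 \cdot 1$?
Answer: $26759929$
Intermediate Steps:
$V = 80$ ($V = - 4 \cdot 1 \left(-5\right) 4 \cdot 1 = - 4 \cdot 1 \left(\left(-20\right) 1\right) = - 4 \cdot 1 \left(-20\right) = \left(-4\right) \left(-20\right) = 80$)
$\left(\left(-1\right) 27 + V \left(5 \cdot 6 \cdot 2 + 5\right)\right)^{2} = \left(\left(-1\right) 27 + 80 \left(5 \cdot 6 \cdot 2 + 5\right)\right)^{2} = \left(-27 + 80 \left(5 \cdot 12 + 5\right)\right)^{2} = \left(-27 + 80 \left(60 + 5\right)\right)^{2} = \left(-27 + 80 \cdot 65\right)^{2} = \left(-27 + 5200\right)^{2} = 5173^{2} = 26759929$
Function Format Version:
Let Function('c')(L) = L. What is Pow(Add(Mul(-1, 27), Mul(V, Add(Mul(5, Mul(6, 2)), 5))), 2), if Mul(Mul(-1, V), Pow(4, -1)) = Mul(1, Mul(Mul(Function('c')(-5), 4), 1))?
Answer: 26759929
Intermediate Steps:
V = 80 (V = Mul(-4, Mul(1, Mul(Mul(-5, 4), 1))) = Mul(-4, Mul(1, Mul(-20, 1))) = Mul(-4, Mul(1, -20)) = Mul(-4, -20) = 80)
Pow(Add(Mul(-1, 27), Mul(V, Add(Mul(5, Mul(6, 2)), 5))), 2) = Pow(Add(Mul(-1, 27), Mul(80, Add(Mul(5, Mul(6, 2)), 5))), 2) = Pow(Add(-27, Mul(80, Add(Mul(5, 12), 5))), 2) = Pow(Add(-27, Mul(80, Add(60, 5))), 2) = Pow(Add(-27, Mul(80, 65)), 2) = Pow(Add(-27, 5200), 2) = Pow(5173, 2) = 26759929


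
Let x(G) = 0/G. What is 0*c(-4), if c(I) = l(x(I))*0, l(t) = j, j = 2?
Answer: 0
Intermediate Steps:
x(G) = 0
l(t) = 2
c(I) = 0 (c(I) = 2*0 = 0)
0*c(-4) = 0*0 = 0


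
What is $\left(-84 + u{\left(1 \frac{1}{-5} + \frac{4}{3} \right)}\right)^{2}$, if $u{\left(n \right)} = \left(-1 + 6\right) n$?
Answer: $\frac{55225}{9} \approx 6136.1$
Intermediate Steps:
$u{\left(n \right)} = 5 n$
$\left(-84 + u{\left(1 \frac{1}{-5} + \frac{4}{3} \right)}\right)^{2} = \left(-84 + 5 \left(1 \frac{1}{-5} + \frac{4}{3}\right)\right)^{2} = \left(-84 + 5 \left(1 \left(- \frac{1}{5}\right) + 4 \cdot \frac{1}{3}\right)\right)^{2} = \left(-84 + 5 \left(- \frac{1}{5} + \frac{4}{3}\right)\right)^{2} = \left(-84 + 5 \cdot \frac{17}{15}\right)^{2} = \left(-84 + \frac{17}{3}\right)^{2} = \left(- \frac{235}{3}\right)^{2} = \frac{55225}{9}$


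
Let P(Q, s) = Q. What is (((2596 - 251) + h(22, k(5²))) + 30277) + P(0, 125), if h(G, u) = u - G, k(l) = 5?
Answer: 32605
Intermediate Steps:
(((2596 - 251) + h(22, k(5²))) + 30277) + P(0, 125) = (((2596 - 251) + (5 - 1*22)) + 30277) + 0 = ((2345 + (5 - 22)) + 30277) + 0 = ((2345 - 17) + 30277) + 0 = (2328 + 30277) + 0 = 32605 + 0 = 32605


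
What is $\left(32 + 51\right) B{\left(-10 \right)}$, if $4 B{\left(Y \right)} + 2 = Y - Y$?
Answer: $- \frac{83}{2} \approx -41.5$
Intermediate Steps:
$B{\left(Y \right)} = - \frac{1}{2}$ ($B{\left(Y \right)} = - \frac{1}{2} + \frac{Y - Y}{4} = - \frac{1}{2} + \frac{1}{4} \cdot 0 = - \frac{1}{2} + 0 = - \frac{1}{2}$)
$\left(32 + 51\right) B{\left(-10 \right)} = \left(32 + 51\right) \left(- \frac{1}{2}\right) = 83 \left(- \frac{1}{2}\right) = - \frac{83}{2}$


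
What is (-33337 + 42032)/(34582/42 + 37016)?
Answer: 182595/794627 ≈ 0.22979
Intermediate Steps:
(-33337 + 42032)/(34582/42 + 37016) = 8695/(34582*(1/42) + 37016) = 8695/(17291/21 + 37016) = 8695/(794627/21) = 8695*(21/794627) = 182595/794627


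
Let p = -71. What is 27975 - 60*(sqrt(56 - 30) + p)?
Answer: 32235 - 60*sqrt(26) ≈ 31929.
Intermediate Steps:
27975 - 60*(sqrt(56 - 30) + p) = 27975 - 60*(sqrt(56 - 30) - 71) = 27975 - 60*(sqrt(26) - 71) = 27975 - 60*(-71 + sqrt(26)) = 27975 - (-4260 + 60*sqrt(26)) = 27975 + (4260 - 60*sqrt(26)) = 32235 - 60*sqrt(26)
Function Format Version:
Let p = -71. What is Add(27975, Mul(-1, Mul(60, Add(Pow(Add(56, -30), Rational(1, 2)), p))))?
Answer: Add(32235, Mul(-60, Pow(26, Rational(1, 2)))) ≈ 31929.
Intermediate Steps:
Add(27975, Mul(-1, Mul(60, Add(Pow(Add(56, -30), Rational(1, 2)), p)))) = Add(27975, Mul(-1, Mul(60, Add(Pow(Add(56, -30), Rational(1, 2)), -71)))) = Add(27975, Mul(-1, Mul(60, Add(Pow(26, Rational(1, 2)), -71)))) = Add(27975, Mul(-1, Mul(60, Add(-71, Pow(26, Rational(1, 2)))))) = Add(27975, Mul(-1, Add(-4260, Mul(60, Pow(26, Rational(1, 2)))))) = Add(27975, Add(4260, Mul(-60, Pow(26, Rational(1, 2))))) = Add(32235, Mul(-60, Pow(26, Rational(1, 2))))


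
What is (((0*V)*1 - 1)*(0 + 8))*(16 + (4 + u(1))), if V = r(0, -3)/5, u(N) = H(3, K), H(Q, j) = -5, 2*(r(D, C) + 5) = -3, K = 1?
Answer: -120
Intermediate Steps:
r(D, C) = -13/2 (r(D, C) = -5 + (½)*(-3) = -5 - 3/2 = -13/2)
u(N) = -5
V = -13/10 (V = -13/2/5 = -13/2*⅕ = -13/10 ≈ -1.3000)
(((0*V)*1 - 1)*(0 + 8))*(16 + (4 + u(1))) = (((0*(-13/10))*1 - 1)*(0 + 8))*(16 + (4 - 5)) = ((0*1 - 1)*8)*(16 - 1) = ((0 - 1)*8)*15 = -1*8*15 = -8*15 = -120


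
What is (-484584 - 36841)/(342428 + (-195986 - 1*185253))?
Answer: 521425/38811 ≈ 13.435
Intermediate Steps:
(-484584 - 36841)/(342428 + (-195986 - 1*185253)) = -521425/(342428 + (-195986 - 185253)) = -521425/(342428 - 381239) = -521425/(-38811) = -521425*(-1/38811) = 521425/38811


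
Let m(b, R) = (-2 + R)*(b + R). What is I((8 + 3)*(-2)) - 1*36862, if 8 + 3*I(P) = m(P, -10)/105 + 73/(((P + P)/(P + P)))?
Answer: -1289369/35 ≈ -36839.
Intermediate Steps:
m(b, R) = (-2 + R)*(R + b)
I(P) = 463/21 - 4*P/105 (I(P) = -8/3 + (((-10)² - 2*(-10) - 2*P - 10*P)/105 + 73/(((P + P)/(P + P))))/3 = -8/3 + ((100 + 20 - 2*P - 10*P)*(1/105) + 73/(((2*P)/((2*P)))))/3 = -8/3 + ((120 - 12*P)*(1/105) + 73/(((2*P)*(1/(2*P)))))/3 = -8/3 + ((8/7 - 4*P/35) + 73/1)/3 = -8/3 + ((8/7 - 4*P/35) + 73*1)/3 = -8/3 + ((8/7 - 4*P/35) + 73)/3 = -8/3 + (519/7 - 4*P/35)/3 = -8/3 + (173/7 - 4*P/105) = 463/21 - 4*P/105)
I((8 + 3)*(-2)) - 1*36862 = (463/21 - 4*(8 + 3)*(-2)/105) - 1*36862 = (463/21 - 44*(-2)/105) - 36862 = (463/21 - 4/105*(-22)) - 36862 = (463/21 + 88/105) - 36862 = 801/35 - 36862 = -1289369/35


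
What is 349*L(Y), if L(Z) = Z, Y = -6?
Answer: -2094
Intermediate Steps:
349*L(Y) = 349*(-6) = -2094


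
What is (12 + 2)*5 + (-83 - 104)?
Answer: -117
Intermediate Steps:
(12 + 2)*5 + (-83 - 104) = 14*5 - 187 = 70 - 187 = -117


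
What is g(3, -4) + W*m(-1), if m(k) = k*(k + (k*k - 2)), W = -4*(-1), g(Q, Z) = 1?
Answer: 9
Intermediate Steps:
W = 4
m(k) = k*(-2 + k + k**2) (m(k) = k*(k + (k**2 - 2)) = k*(k + (-2 + k**2)) = k*(-2 + k + k**2))
g(3, -4) + W*m(-1) = 1 + 4*(-(-2 - 1 + (-1)**2)) = 1 + 4*(-(-2 - 1 + 1)) = 1 + 4*(-1*(-2)) = 1 + 4*2 = 1 + 8 = 9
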